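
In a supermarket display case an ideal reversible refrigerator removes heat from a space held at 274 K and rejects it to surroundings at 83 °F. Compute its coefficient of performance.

COP_R ≈ 9.970

T_H = 83 °F → (83 − 32) × 5/9 = 28.33 °C = 301.48 K.
Carnot COP: COP_R = T_C/(T_H − T_C) = 274.00/(301.48 − 274.00) = 9.970.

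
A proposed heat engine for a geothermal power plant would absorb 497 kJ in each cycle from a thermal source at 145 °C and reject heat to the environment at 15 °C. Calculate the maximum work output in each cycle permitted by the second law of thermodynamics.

W_max ≈ 155 kJ

T_H = 145 °C → 145 + 273.15 = 418.15 K.
T_C = 15 °C → 15 + 273.15 = 288.15 K.
The upper bound on efficiency is η_max = 1 − T_C/T_H = 1 − 288.15/418.15 = 0.3109.
W_max = η_max · Q_H = 0.3109 × 497 = 155 kJ.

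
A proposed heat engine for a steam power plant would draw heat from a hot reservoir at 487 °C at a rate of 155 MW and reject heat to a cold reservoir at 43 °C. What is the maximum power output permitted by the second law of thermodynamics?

T_H = 487 °C → 487 + 273.15 = 760.15 K.
T_C = 43 °C → 43 + 273.15 = 316.15 K.
By the Carnot theorem, η_max = 1 − T_C/T_H = 1 − 316.15/760.15 = 0.5841.
W_max = η_max · Q_H = 0.5841 × 155 = 90.5 MW.

Ẇ_max ≈ 90.5 MW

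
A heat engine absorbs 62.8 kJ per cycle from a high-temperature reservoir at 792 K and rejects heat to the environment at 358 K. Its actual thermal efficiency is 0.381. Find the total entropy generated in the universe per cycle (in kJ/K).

W = η·Q_H = 0.381 × 62.8 = 23.93 kJ, so Q_C = Q_H − W = 38.87 kJ.
The hot reservoir loses entropy Q_H/T_H = 62.8/792.00 = 0.07929 kJ/K; the cold reservoir gains Q_C/T_C = 38.87/358.00 = 0.1086 kJ/K.
ΔS_univ = −Q_H/T_H + Q_C/T_C = 0.0293 kJ/K (> 0, since η = 0.381 < η_Carnot = 0.548).

ΔS_univ ≈ 0.0293 kJ/K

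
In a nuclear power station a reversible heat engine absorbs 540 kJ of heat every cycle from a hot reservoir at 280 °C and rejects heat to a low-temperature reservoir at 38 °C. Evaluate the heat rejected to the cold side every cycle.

Q_C ≈ 304 kJ

T_H = 280 °C → 280 + 273.15 = 553.15 K.
T_C = 38 °C → 38 + 273.15 = 311.15 K.
η_rev = 1 − T_C/T_H = 1 − 311.15/553.15 = 0.4375.
For a reversible cycle Q_C/Q_H = T_C/T_H, so Q_C = 540 × 311.15/553.15 = 304 kJ.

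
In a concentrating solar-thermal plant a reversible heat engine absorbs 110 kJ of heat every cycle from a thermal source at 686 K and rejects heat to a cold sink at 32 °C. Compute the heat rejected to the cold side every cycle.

Q_C ≈ 48.9 kJ

T_C = 32 °C → 32 + 273.15 = 305.15 K.
The Carnot efficiency is η = 1 − T_C/T_H = 1 − 305.15/686.00 = 0.5552.
For a reversible cycle Q_C/Q_H = T_C/T_H, so Q_C = 110 × 305.15/686.00 = 48.9 kJ.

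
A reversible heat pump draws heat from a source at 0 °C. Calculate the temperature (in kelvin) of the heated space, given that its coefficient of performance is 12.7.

T_H ≈ 296 K

T_C = 0 °C → 0 + 273.15 = 273.15 K.
COP_HP = T_H/(T_H − T_C) ⇒ T_H = T_C·COP_HP/(COP_HP − 1) = 273.15 × 12.7/(12.7 − 1) = 296 K.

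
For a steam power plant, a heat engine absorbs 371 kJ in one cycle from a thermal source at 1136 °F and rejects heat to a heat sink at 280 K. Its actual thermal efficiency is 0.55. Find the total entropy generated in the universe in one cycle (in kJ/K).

T_H = 1136 °F → (1136 − 32) × 5/9 = 613.33 °C = 886.48 K.
W = η·Q_H = 0.55 × 371 = 204.1 kJ, so Q_C = Q_H − W = 166.9 kJ.
The hot reservoir loses entropy Q_H/T_H = 371/886.48 = 0.4185 kJ/K; the cold reservoir gains Q_C/T_C = 166.9/280.00 = 0.5962 kJ/K.
ΔS_univ = −Q_H/T_H + Q_C/T_C = 0.178 kJ/K (> 0, since η = 0.55 < η_Carnot = 0.684).

ΔS_univ ≈ 0.178 kJ/K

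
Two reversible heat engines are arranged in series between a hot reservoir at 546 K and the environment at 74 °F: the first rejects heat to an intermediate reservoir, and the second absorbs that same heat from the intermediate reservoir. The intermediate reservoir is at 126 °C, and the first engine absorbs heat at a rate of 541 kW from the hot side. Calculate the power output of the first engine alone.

T_C = 74 °F → (74 − 32) × 5/9 = 23.33 °C = 296.48 K.
T_m = 126 °C → 126 + 273.15 = 399.15 K.
First-stage efficiency η₁ = 1 − T_m/T_H = 1 − 399.15/546.00 = 0.2690.
W₁ = η₁·Q_H = 0.2690 × 541 = 146 kW.

Ẇ₁ ≈ 146 kW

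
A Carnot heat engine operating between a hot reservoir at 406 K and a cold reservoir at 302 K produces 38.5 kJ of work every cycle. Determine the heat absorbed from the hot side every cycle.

Q_H ≈ 150 kJ

Carnot efficiency: η = 1 − T_C/T_H = 1 − 302.00/406.00 = 0.2562.
Q_H = W/η = 38.5/0.2562 = 150 kJ.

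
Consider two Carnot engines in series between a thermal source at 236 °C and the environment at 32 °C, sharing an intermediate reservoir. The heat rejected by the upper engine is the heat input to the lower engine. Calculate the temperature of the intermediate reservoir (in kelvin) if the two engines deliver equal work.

T_H = 236 °C → 236 + 273.15 = 509.15 K.
T_C = 32 °C → 32 + 273.15 = 305.15 K.
For reversible stages Q_m = Q_H·(T_m/T_H). Setting W₁ = Q_H(1 − T_m/T_H) equal to W₂ = Q_m(1 − T_C/T_m) = Q_H·(T_m − T_C)/T_H gives T_H − T_m = T_m − T_C, so T_m = (T_H + T_C)/2 = (509.15 + 305.15)/2 = 407 K.

T_m ≈ 407 K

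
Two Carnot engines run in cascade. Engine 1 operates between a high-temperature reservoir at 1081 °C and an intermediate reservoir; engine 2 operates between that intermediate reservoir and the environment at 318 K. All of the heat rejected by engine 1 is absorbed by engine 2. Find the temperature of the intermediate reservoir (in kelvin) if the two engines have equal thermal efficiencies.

T_m ≈ 656.2 K

T_H = 1081 °C → 1081 + 273.15 = 1354.15 K.
Equal efficiencies require 1 − T_m/T_H = 1 − T_C/T_m, i.e. T_m/T_H = T_C/T_m, so T_m = √(T_H·T_C) = √(1354.15 × 318.00) = 656.2 K.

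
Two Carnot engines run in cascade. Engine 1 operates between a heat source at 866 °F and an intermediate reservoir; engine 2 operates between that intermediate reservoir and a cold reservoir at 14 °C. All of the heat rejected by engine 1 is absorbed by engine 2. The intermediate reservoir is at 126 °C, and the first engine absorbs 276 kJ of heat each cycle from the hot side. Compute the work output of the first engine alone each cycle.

T_H = 866 °F → (866 − 32) × 5/9 = 463.33 °C = 736.48 K.
T_C = 14 °C → 14 + 273.15 = 287.15 K.
T_m = 126 °C → 126 + 273.15 = 399.15 K.
First-stage efficiency η₁ = 1 − T_m/T_H = 1 − 399.15/736.48 = 0.4580.
W₁ = η₁·Q_H = 0.4580 × 276 = 126 kJ.

W₁ ≈ 126 kJ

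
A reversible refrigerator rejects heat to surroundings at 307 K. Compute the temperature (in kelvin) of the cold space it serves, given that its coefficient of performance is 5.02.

COP_R = T_C/(T_H − T_C) ⇒ T_C = T_H·COP_R/(1 + COP_R) = 307.00 × 5.02/(1 + 5.02) = 256 K.

T_C ≈ 256 K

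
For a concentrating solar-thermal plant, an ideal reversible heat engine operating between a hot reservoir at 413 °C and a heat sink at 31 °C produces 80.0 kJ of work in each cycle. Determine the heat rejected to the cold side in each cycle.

T_H = 413 °C → 413 + 273.15 = 686.15 K.
T_C = 31 °C → 31 + 273.15 = 304.15 K.
Since the cycle is reversible, η = 1 − T_C/T_H = 1 − 304.15/686.15 = 0.5567.
Since Q_C/Q_H = T_C/T_H and Q_H = W/η, Q_C = W·T_C/(T_H − T_C) = 80.0 × 304.15/382.00 = 63.7 kJ.

Q_C ≈ 63.7 kJ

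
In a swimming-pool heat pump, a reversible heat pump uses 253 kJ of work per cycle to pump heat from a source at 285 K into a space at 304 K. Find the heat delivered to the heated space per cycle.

Q_H ≈ 4050 kJ

For a reversible heat pump, COP_HP = T_H/(T_H − T_C) = 304.00/19.00 = 16.0000.
Q_H = COP_HP · W = 16.0000 × 253 = 4050 kJ.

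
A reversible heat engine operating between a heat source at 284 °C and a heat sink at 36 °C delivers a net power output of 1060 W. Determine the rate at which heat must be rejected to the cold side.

T_H = 284 °C → 284 + 273.15 = 557.15 K.
T_C = 36 °C → 36 + 273.15 = 309.15 K.
Carnot efficiency: η = 1 − T_C/T_H = 1 − 309.15/557.15 = 0.4451.
Since Q_C/Q_H = T_C/T_H and Q_H = W/η, Q_C = W·T_C/(T_H − T_C) = 1060 × 309.15/248.00 = 1320 W.

Q̇_C ≈ 1320 W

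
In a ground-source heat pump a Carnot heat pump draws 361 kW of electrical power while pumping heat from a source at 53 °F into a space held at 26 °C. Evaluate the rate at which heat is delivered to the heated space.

Q̇_H ≈ 7534 kW

T_H = 26 °C → 26 + 273.15 = 299.15 K.
T_C = 53 °F → (53 − 32) × 5/9 = 11.67 °C = 284.82 K.
For a reversible heat pump, COP_HP = T_H/(T_H − T_C) = 299.15/14.33 = 20.8709.
Q_H = COP_HP · W = 20.8709 × 361 = 7534 kW.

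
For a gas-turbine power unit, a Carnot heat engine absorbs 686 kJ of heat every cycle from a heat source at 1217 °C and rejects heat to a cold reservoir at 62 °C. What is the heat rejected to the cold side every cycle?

T_H = 1217 °C → 1217 + 273.15 = 1490.15 K.
T_C = 62 °C → 62 + 273.15 = 335.15 K.
For a reversible engine, η = 1 − T_C/T_H = 1 − 335.15/1490.15 = 0.7751.
For a reversible cycle Q_C/Q_H = T_C/T_H, so Q_C = 686 × 335.15/1490.15 = 154.3 kJ.

Q_C ≈ 154.3 kJ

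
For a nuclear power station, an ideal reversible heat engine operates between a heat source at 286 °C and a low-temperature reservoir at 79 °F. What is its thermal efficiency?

η ≈ 0.465

T_H = 286 °C → 286 + 273.15 = 559.15 K.
T_C = 79 °F → (79 − 32) × 5/9 = 26.11 °C = 299.26 K.
Carnot efficiency: η = 1 − T_C/T_H = 1 − 299.26/559.15 = 0.465.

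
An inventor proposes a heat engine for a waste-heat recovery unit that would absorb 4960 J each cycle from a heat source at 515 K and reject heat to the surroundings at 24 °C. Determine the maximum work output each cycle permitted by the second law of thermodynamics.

W_max ≈ 2100 J

T_C = 24 °C → 24 + 273.15 = 297.15 K.
The upper bound on efficiency is η_max = 1 − T_C/T_H = 1 − 297.15/515.00 = 0.4230.
W_max = η_max · Q_H = 0.4230 × 4960 = 2100 J.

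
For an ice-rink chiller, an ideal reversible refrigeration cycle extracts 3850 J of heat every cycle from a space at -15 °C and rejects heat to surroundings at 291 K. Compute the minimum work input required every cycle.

T_C = -15 °C → -15 + 273.15 = 258.15 K.
For a reversible refrigerator, COP_R = T_C/(T_H − T_C) = 258.15/32.85 = 7.8584.
W = Q_C/COP_R = 3850/7.8584 = 489.9 J.

W_in ≈ 489.9 J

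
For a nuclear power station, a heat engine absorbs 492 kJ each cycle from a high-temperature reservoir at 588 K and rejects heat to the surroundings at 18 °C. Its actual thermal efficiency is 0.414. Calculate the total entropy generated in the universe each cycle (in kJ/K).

ΔS_univ ≈ 0.154 kJ/K

T_C = 18 °C → 18 + 273.15 = 291.15 K.
W = η·Q_H = 0.414 × 492 = 203.7 kJ, so Q_C = Q_H − W = 288.3 kJ.
Reservoir entropy changes: ΔS_H = −Q_H/T_H = −492/588.00 = -0.8367 kJ/K and ΔS_C = +Q_C/T_C = 288.3/291.15 = 0.9903 kJ/K.
ΔS_univ = −Q_H/T_H + Q_C/T_C = 0.154 kJ/K (> 0, since η = 0.414 < η_Carnot = 0.505).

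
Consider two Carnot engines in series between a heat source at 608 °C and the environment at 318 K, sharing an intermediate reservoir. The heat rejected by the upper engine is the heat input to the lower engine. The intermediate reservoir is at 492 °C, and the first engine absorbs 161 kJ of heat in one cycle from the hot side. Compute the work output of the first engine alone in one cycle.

T_H = 608 °C → 608 + 273.15 = 881.15 K.
T_m = 492 °C → 492 + 273.15 = 765.15 K.
First-stage efficiency η₁ = 1 − T_m/T_H = 1 − 765.15/881.15 = 0.1316.
W₁ = η₁·Q_H = 0.1316 × 161 = 21.2 kJ.

W₁ ≈ 21.2 kJ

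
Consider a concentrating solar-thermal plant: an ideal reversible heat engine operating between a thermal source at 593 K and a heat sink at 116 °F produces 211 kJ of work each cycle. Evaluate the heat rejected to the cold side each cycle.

T_C = 116 °F → (116 − 32) × 5/9 = 46.67 °C = 319.82 K.
Since the cycle is reversible, η = 1 − T_C/T_H = 1 − 319.82/593.00 = 0.4607.
Since Q_C/Q_H = T_C/T_H and Q_H = W/η, Q_C = W·T_C/(T_H − T_C) = 211 × 319.82/273.18 = 247 kJ.

Q_C ≈ 247 kJ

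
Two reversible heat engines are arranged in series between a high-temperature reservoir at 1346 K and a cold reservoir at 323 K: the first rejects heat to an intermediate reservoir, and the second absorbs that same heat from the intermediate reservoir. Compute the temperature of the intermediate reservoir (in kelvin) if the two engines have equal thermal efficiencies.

Equal efficiencies require 1 − T_m/T_H = 1 − T_C/T_m, i.e. T_m/T_H = T_C/T_m, so T_m = √(T_H·T_C) = √(1346.00 × 323.00) = 659.4 K.

T_m ≈ 659.4 K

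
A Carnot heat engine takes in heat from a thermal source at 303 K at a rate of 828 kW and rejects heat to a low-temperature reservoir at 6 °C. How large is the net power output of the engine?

T_C = 6 °C → 6 + 273.15 = 279.15 K.
Since the cycle is reversible, η = 1 − T_C/T_H = 1 − 279.15/303.00 = 0.0787.
W = η·Q_H = 0.0787 × 828 = 65.2 kW.

Ẇ ≈ 65.2 kW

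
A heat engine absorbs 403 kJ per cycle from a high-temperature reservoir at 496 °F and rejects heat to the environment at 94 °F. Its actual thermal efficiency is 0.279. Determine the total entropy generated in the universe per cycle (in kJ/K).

ΔS_univ ≈ 0.1856 kJ/K

T_H = 496 °F → (496 − 32) × 5/9 = 257.78 °C = 530.93 K.
T_C = 94 °F → (94 − 32) × 5/9 = 34.44 °C = 307.59 K.
W = η·Q_H = 0.279 × 403 = 112.4 kJ, so Q_C = Q_H − W = 290.6 kJ.
The hot reservoir loses entropy Q_H/T_H = 403/530.93 = 0.7590 kJ/K; the cold reservoir gains Q_C/T_C = 290.6/307.59 = 0.9446 kJ/K.
ΔS_univ = −Q_H/T_H + Q_C/T_C = 0.1856 kJ/K (> 0, since η = 0.279 < η_Carnot = 0.421).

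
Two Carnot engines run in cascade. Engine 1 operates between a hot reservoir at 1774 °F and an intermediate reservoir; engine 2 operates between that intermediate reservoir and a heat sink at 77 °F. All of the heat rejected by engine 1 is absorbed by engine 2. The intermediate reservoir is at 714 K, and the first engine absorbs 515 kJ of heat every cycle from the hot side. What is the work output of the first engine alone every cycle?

W₁ ≈ 218.7 kJ

T_H = 1774 °F → (1774 − 32) × 5/9 = 967.78 °C = 1240.93 K.
T_C = 77 °F → (77 − 32) × 5/9 = 25.00 °C = 298.15 K.
First-stage efficiency η₁ = 1 − T_m/T_H = 1 − 714.00/1240.93 = 0.4246.
W₁ = η₁·Q_H = 0.4246 × 515 = 218.7 kJ.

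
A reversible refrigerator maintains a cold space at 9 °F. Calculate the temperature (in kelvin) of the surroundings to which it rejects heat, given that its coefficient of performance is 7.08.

T_H ≈ 297.1 K

T_C = 9 °F → (9 − 32) × 5/9 = -12.78 °C = 260.37 K.
COP_R = T_C/(T_H − T_C) ⇒ T_H = T_C·(1 + 1/COP_R) = 260.37 × (1 + 1/7.08) = 297.1 K.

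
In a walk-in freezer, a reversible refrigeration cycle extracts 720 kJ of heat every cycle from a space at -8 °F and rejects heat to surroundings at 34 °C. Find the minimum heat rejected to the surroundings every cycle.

T_H = 34 °C → 34 + 273.15 = 307.15 K.
T_C = -8 °F → (-8 − 32) × 5/9 = -22.22 °C = 250.93 K.
For a reversible cycle Q_H/Q_C = T_H/T_C, so Q_H = Q_C·T_H/T_C = 720 × 307.15/250.93 = 881 kJ.

Q_H ≈ 881 kJ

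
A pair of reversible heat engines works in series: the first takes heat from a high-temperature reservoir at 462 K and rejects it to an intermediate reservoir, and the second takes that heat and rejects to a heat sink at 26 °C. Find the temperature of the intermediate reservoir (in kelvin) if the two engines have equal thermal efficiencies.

T_C = 26 °C → 26 + 273.15 = 299.15 K.
Equal efficiencies require 1 − T_m/T_H = 1 − T_C/T_m, i.e. T_m/T_H = T_C/T_m, so T_m = √(T_H·T_C) = √(462.00 × 299.15) = 372 K.

T_m ≈ 372 K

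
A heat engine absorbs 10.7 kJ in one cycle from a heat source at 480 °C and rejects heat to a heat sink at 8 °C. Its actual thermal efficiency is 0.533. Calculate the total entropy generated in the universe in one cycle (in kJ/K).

ΔS_univ ≈ 0.00357 kJ/K

T_H = 480 °C → 480 + 273.15 = 753.15 K.
T_C = 8 °C → 8 + 273.15 = 281.15 K.
W = η·Q_H = 0.533 × 10.7 = 5.703 kJ, so Q_C = Q_H − W = 4.997 kJ.
The hot reservoir loses entropy Q_H/T_H = 10.7/753.15 = 0.01421 kJ/K; the cold reservoir gains Q_C/T_C = 4.997/281.15 = 0.01777 kJ/K.
ΔS_univ = −Q_H/T_H + Q_C/T_C = 0.00357 kJ/K (> 0, since η = 0.533 < η_Carnot = 0.627).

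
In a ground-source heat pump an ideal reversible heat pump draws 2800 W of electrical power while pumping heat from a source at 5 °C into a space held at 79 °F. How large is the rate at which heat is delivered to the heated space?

T_H = 79 °F → (79 − 32) × 5/9 = 26.11 °C = 299.26 K.
T_C = 5 °C → 5 + 273.15 = 278.15 K.
For a reversible heat pump, COP_HP = T_H/(T_H − T_C) = 299.26/21.11 = 14.1755.
Q_H = COP_HP · W = 14.1755 × 2800 = 39700 W.

Q̇_H ≈ 39700 W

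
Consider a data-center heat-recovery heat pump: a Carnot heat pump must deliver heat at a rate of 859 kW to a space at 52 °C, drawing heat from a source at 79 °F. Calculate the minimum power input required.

T_H = 52 °C → 52 + 273.15 = 325.15 K.
T_C = 79 °F → (79 − 32) × 5/9 = 26.11 °C = 299.26 K.
Reversible heating COP: COP_HP = T_H/(T_H − T_C) = 325.15/25.89 = 12.5594.
W = Q_H/COP_HP = 859/12.5594 = 68.4 kW.

Ẇ_in ≈ 68.4 kW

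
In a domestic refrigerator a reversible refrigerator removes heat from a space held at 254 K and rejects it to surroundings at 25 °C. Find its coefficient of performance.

T_H = 25 °C → 25 + 273.15 = 298.15 K.
Carnot COP: COP_R = T_C/(T_H − T_C) = 254.00/(298.15 − 254.00) = 5.75.

COP_R ≈ 5.75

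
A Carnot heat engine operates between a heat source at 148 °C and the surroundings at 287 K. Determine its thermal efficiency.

T_H = 148 °C → 148 + 273.15 = 421.15 K.
η_rev = 1 − T_C/T_H = 1 − 287.00/421.15 = 0.3185.

η ≈ 0.3185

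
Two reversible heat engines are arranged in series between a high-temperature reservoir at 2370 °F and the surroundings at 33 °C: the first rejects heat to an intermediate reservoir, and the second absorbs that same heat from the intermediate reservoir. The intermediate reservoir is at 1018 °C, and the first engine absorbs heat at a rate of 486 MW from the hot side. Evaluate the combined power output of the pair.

T_H = 2370 °F → (2370 − 32) × 5/9 = 1298.89 °C = 1572.04 K.
T_C = 33 °C → 33 + 273.15 = 306.15 K.
Two reversible stages in series are equivalent to a single Carnot engine between T_H and T_C, so η_total = 1 − T_C/T_H = 1 − 306.15/1572.04 = 0.8053.
W_total = η_total · Q_H = 0.8053 × 486 = 391 MW.

Ẇ_total ≈ 391 MW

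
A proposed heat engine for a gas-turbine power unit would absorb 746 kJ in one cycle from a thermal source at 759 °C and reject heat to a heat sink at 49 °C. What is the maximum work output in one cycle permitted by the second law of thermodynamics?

W_max ≈ 513 kJ

T_H = 759 °C → 759 + 273.15 = 1032.15 K.
T_C = 49 °C → 49 + 273.15 = 322.15 K.
By the Carnot theorem, η_max = 1 − T_C/T_H = 1 − 322.15/1032.15 = 0.6879.
W_max = η_max · Q_H = 0.6879 × 746 = 513 kJ.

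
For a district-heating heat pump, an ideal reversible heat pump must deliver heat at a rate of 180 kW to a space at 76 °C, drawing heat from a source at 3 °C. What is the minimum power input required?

Ẇ_in ≈ 37.6 kW

T_H = 76 °C → 76 + 273.15 = 349.15 K.
T_C = 3 °C → 3 + 273.15 = 276.15 K.
COP_HP = T_H/(T_H − T_C) = 349.15/73.00 = 4.7829.
W = Q_H/COP_HP = 180/4.7829 = 37.6 kW.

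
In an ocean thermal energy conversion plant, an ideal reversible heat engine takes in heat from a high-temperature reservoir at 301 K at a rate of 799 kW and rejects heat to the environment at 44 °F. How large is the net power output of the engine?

Ẇ ≈ 56.2 kW

T_C = 44 °F → (44 − 32) × 5/9 = 6.67 °C = 279.82 K.
For a reversible engine, η = 1 − T_C/T_H = 1 − 279.82/301.00 = 0.0704.
W = η·Q_H = 0.0704 × 799 = 56.2 kW.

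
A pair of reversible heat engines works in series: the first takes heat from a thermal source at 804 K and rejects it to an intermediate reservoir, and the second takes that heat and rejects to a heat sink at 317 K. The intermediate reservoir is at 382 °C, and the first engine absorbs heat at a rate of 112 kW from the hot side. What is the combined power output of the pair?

Ẇ_total ≈ 67.8 kW

Two reversible stages in series are equivalent to a single Carnot engine between T_H and T_C, so η_total = 1 − T_C/T_H = 1 − 317.00/804.00 = 0.6057.
W_total = η_total · Q_H = 0.6057 × 112 = 67.8 kW.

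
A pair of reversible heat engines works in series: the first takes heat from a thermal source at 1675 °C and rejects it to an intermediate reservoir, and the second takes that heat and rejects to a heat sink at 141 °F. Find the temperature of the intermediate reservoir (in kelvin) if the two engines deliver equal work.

T_m ≈ 1140 K

T_H = 1675 °C → 1675 + 273.15 = 1948.15 K.
T_C = 141 °F → (141 − 32) × 5/9 = 60.56 °C = 333.71 K.
For reversible stages Q_m = Q_H·(T_m/T_H). Setting W₁ = Q_H(1 − T_m/T_H) equal to W₂ = Q_m(1 − T_C/T_m) = Q_H·(T_m − T_C)/T_H gives T_H − T_m = T_m − T_C, so T_m = (T_H + T_C)/2 = (1948.15 + 333.71)/2 = 1140 K.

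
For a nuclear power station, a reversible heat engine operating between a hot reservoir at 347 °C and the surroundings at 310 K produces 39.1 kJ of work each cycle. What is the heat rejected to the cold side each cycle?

Q_C ≈ 39.1 kJ

T_H = 347 °C → 347 + 273.15 = 620.15 K.
Since the cycle is reversible, η = 1 − T_C/T_H = 1 − 310.00/620.15 = 0.5001.
Since Q_C/Q_H = T_C/T_H and Q_H = W/η, Q_C = W·T_C/(T_H − T_C) = 39.1 × 310.00/310.15 = 39.1 kJ.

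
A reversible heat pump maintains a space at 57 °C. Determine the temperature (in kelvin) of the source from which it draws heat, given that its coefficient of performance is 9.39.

T_C ≈ 295 K

T_H = 57 °C → 57 + 273.15 = 330.15 K.
COP_HP = T_H/(T_H − T_C) ⇒ T_C = T_H·(COP_HP − 1)/COP_HP = 330.15 × (9.39 − 1)/9.39 = 295 K.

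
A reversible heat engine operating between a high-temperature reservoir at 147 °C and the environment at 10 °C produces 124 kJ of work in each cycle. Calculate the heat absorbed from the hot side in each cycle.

T_H = 147 °C → 147 + 273.15 = 420.15 K.
T_C = 10 °C → 10 + 273.15 = 283.15 K.
For a reversible engine, η = 1 − T_C/T_H = 1 − 283.15/420.15 = 0.3261.
Q_H = W/η = 124/0.3261 = 380.3 kJ.

Q_H ≈ 380.3 kJ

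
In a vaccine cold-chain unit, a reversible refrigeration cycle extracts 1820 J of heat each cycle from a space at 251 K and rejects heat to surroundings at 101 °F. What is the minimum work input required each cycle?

W_in ≈ 439 J

T_H = 101 °F → (101 − 32) × 5/9 = 38.33 °C = 311.48 K.
Carnot COP: COP_R = T_C/(T_H − T_C) = 251.00/60.48 = 4.1499.
W = Q_C/COP_R = 1820/4.1499 = 439 J.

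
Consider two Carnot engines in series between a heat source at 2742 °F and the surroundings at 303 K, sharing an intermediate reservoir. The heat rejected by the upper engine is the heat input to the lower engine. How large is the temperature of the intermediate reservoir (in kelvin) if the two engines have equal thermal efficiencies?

T_H = 2742 °F → (2742 − 32) × 5/9 = 1505.56 °C = 1778.71 K.
Equal efficiencies require 1 − T_m/T_H = 1 − T_C/T_m, i.e. T_m/T_H = T_C/T_m, so T_m = √(T_H·T_C) = √(1778.71 × 303.00) = 734.1 K.

T_m ≈ 734.1 K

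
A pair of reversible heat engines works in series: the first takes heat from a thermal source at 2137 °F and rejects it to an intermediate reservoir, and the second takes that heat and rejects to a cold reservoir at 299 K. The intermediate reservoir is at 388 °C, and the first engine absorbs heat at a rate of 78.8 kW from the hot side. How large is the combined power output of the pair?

Ẇ_total ≈ 62.5 kW

T_H = 2137 °F → (2137 − 32) × 5/9 = 1169.44 °C = 1442.59 K.
Two reversible stages in series are equivalent to a single Carnot engine between T_H and T_C, so η_total = 1 − T_C/T_H = 1 − 299.00/1442.59 = 0.7927.
W_total = η_total · Q_H = 0.7927 × 78.8 = 62.5 kW.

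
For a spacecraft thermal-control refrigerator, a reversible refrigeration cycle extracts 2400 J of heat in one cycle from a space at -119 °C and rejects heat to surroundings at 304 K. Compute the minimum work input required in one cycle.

W_in ≈ 2330 J

T_C = -119 °C → -119 + 273.15 = 154.15 K.
Carnot COP: COP_R = T_C/(T_H − T_C) = 154.15/149.85 = 1.0287.
W = Q_C/COP_R = 2400/1.0287 = 2330 J.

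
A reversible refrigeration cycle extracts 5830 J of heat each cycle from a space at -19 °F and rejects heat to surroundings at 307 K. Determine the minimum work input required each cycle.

T_C = -19 °F → (-19 − 32) × 5/9 = -28.33 °C = 244.82 K.
Carnot COP: COP_R = T_C/(T_H − T_C) = 244.82/62.18 = 3.9370.
W = Q_C/COP_R = 5830/3.9370 = 1480 J.

W_in ≈ 1480 J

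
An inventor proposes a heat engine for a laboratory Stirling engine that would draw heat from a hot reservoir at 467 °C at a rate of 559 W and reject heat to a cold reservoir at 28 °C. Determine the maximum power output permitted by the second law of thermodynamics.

T_H = 467 °C → 467 + 273.15 = 740.15 K.
T_C = 28 °C → 28 + 273.15 = 301.15 K.
The second-law ceiling is the Carnot efficiency, η_max = 1 − T_C/T_H = 1 − 301.15/740.15 = 0.5931.
W_max = η_max · Q_H = 0.5931 × 559 = 332 W.

Ẇ_max ≈ 332 W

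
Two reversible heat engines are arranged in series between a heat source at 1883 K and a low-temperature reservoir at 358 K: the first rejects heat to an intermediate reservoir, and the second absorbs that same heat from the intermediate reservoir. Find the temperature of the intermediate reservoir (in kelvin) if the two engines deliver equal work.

T_m ≈ 1120 K

For reversible stages Q_m = Q_H·(T_m/T_H). Setting W₁ = Q_H(1 − T_m/T_H) equal to W₂ = Q_m(1 − T_C/T_m) = Q_H·(T_m − T_C)/T_H gives T_H − T_m = T_m − T_C, so T_m = (T_H + T_C)/2 = (1883.00 + 358.00)/2 = 1120 K.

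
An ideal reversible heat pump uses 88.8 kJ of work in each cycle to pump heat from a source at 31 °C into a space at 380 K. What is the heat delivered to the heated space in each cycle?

T_C = 31 °C → 31 + 273.15 = 304.15 K.
For a reversible heat pump, COP_HP = T_H/(T_H − T_C) = 380.00/75.85 = 5.0099.
Q_H = COP_HP · W = 5.0099 × 88.8 = 445 kJ.

Q_H ≈ 445 kJ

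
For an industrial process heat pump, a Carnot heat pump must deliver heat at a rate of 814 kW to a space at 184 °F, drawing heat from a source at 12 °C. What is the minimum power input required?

T_H = 184 °F → (184 − 32) × 5/9 = 84.44 °C = 357.59 K.
T_C = 12 °C → 12 + 273.15 = 285.15 K.
COP_HP = T_H/(T_H − T_C) = 357.59/72.44 = 4.9361.
W = Q_H/COP_HP = 814/4.9361 = 164.9 kW.

Ẇ_in ≈ 164.9 kW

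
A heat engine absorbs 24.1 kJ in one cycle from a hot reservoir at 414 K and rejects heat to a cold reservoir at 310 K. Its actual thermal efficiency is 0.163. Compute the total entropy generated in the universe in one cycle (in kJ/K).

ΔS_univ ≈ 0.00686 kJ/K

W = η·Q_H = 0.163 × 24.1 = 3.928 kJ, so Q_C = Q_H − W = 20.17 kJ.
Entropy balance on the reservoirs: −Q_H/T_H = -0.05821 kJ/K, +Q_C/T_C = 0.06507 kJ/K.
ΔS_univ = −Q_H/T_H + Q_C/T_C = 0.00686 kJ/K (> 0, since η = 0.163 < η_Carnot = 0.251).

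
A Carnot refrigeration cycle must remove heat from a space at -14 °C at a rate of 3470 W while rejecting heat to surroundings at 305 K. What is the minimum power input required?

Ẇ_in ≈ 614 W

T_C = -14 °C → -14 + 273.15 = 259.15 K.
For a reversible refrigerator, COP_R = T_C/(T_H − T_C) = 259.15/45.85 = 5.6521.
W = Q_C/COP_R = 3470/5.6521 = 614 W.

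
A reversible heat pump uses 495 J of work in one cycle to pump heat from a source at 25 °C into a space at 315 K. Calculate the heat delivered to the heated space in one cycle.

Q_H ≈ 9250 J

T_C = 25 °C → 25 + 273.15 = 298.15 K.
COP_HP = T_H/(T_H − T_C) = 315.00/16.85 = 18.6944.
Q_H = COP_HP · W = 18.6944 × 495 = 9250 J.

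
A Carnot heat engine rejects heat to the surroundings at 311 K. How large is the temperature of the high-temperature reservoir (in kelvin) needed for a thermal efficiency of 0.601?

T_H ≈ 779.4 K

From η = 1 − T_C/T_H, solving for T_H gives T_H = T_C/(1 − η) = 311.00/(1 − 0.601) = 779.4 K.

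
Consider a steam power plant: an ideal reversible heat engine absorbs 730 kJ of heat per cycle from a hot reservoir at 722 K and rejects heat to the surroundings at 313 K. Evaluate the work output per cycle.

η_rev = 1 − T_C/T_H = 1 − 313.00/722.00 = 0.5665.
W = η·Q_H = 0.5665 × 730 = 414 kJ.

W ≈ 414 kJ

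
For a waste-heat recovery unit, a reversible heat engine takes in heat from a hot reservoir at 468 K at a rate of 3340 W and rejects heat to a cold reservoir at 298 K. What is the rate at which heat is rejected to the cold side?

Q̇_C ≈ 2127 W

Since the cycle is reversible, η = 1 − T_C/T_H = 1 − 298.00/468.00 = 0.3632.
For a reversible cycle Q_C/Q_H = T_C/T_H, so Q_C = 3340 × 298.00/468.00 = 2127 W.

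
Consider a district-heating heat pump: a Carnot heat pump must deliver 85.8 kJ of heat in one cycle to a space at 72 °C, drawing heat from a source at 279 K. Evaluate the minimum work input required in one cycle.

W_in ≈ 16.4 kJ

T_H = 72 °C → 72 + 273.15 = 345.15 K.
The Carnot heat-pump COP is COP_HP = T_H/(T_H − T_C) = 345.15/66.15 = 5.2177.
W = Q_H/COP_HP = 85.8/5.2177 = 16.4 kJ.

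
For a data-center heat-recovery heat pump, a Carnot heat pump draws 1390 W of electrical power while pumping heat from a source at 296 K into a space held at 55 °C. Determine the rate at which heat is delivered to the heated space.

T_H = 55 °C → 55 + 273.15 = 328.15 K.
For a reversible heat pump, COP_HP = T_H/(T_H − T_C) = 328.15/32.15 = 10.2068.
Q_H = COP_HP · W = 10.2068 × 1390 = 14200 W.

Q̇_H ≈ 14200 W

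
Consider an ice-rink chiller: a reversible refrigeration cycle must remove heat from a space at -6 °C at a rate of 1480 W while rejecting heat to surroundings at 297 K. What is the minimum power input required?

T_C = -6 °C → -6 + 273.15 = 267.15 K.
For a reversible refrigerator, COP_R = T_C/(T_H − T_C) = 267.15/29.85 = 8.9497.
W = Q_C/COP_R = 1480/8.9497 = 165 W.

Ẇ_in ≈ 165 W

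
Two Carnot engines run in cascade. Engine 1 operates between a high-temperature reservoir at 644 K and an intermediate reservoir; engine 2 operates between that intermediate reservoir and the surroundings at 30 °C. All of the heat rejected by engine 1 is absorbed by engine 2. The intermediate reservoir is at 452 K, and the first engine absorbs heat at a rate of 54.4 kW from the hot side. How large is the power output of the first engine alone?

Ẇ₁ ≈ 16.22 kW

T_C = 30 °C → 30 + 273.15 = 303.15 K.
First-stage efficiency η₁ = 1 − T_m/T_H = 1 − 452.00/644.00 = 0.2981.
W₁ = η₁·Q_H = 0.2981 × 54.4 = 16.22 kW.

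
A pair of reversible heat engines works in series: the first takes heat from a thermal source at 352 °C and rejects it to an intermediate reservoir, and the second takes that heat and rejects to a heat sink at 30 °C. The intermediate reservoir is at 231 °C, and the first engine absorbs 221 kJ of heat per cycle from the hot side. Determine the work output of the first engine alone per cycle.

W₁ ≈ 42.78 kJ

T_H = 352 °C → 352 + 273.15 = 625.15 K.
T_C = 30 °C → 30 + 273.15 = 303.15 K.
T_m = 231 °C → 231 + 273.15 = 504.15 K.
First-stage efficiency η₁ = 1 − T_m/T_H = 1 − 504.15/625.15 = 0.1936.
W₁ = η₁·Q_H = 0.1936 × 221 = 42.78 kJ.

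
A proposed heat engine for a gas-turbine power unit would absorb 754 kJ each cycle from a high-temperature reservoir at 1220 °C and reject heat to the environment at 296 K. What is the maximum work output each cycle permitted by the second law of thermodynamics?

T_H = 1220 °C → 1220 + 273.15 = 1493.15 K.
By the Carnot theorem, η_max = 1 − T_C/T_H = 1 − 296.00/1493.15 = 0.8018.
W_max = η_max · Q_H = 0.8018 × 754 = 605 kJ.

W_max ≈ 605 kJ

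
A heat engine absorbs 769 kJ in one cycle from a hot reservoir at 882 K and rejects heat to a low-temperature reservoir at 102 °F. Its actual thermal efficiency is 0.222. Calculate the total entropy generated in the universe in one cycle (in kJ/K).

ΔS_univ ≈ 1.05 kJ/K

T_C = 102 °F → (102 − 32) × 5/9 = 38.89 °C = 312.04 K.
W = η·Q_H = 0.222 × 769 = 170.7 kJ, so Q_C = Q_H − W = 598.3 kJ.
The hot reservoir loses entropy Q_H/T_H = 769/882.00 = 0.8719 kJ/K; the cold reservoir gains Q_C/T_C = 598.3/312.04 = 1.917 kJ/K.
ΔS_univ = −Q_H/T_H + Q_C/T_C = 1.05 kJ/K (> 0, since η = 0.222 < η_Carnot = 0.646).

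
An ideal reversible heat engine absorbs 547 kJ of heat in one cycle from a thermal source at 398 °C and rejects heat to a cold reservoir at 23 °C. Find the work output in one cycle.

W ≈ 306 kJ

T_H = 398 °C → 398 + 273.15 = 671.15 K.
T_C = 23 °C → 23 + 273.15 = 296.15 K.
Since the cycle is reversible, η = 1 − T_C/T_H = 1 − 296.15/671.15 = 0.5587.
W = η·Q_H = 0.5587 × 547 = 306 kJ.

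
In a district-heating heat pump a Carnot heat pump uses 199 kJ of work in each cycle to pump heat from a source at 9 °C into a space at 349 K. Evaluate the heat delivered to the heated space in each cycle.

Q_H ≈ 1039 kJ

T_C = 9 °C → 9 + 273.15 = 282.15 K.
The Carnot heat-pump COP is COP_HP = T_H/(T_H − T_C) = 349.00/66.85 = 5.2206.
Q_H = COP_HP · W = 5.2206 × 199 = 1039 kJ.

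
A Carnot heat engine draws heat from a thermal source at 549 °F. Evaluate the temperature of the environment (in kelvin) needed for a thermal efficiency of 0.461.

T_C ≈ 302 K

T_H = 549 °F → (549 − 32) × 5/9 = 287.22 °C = 560.37 K.
From η = 1 − T_C/T_H, T_C = T_H·(1 − η) = 560.37 × (1 − 0.461) = 302 K.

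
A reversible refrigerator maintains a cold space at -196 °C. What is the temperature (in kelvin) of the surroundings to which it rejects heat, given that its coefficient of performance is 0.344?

T_C = -196 °C → -196 + 273.15 = 77.15 K.
COP_R = T_C/(T_H − T_C) ⇒ T_H = T_C·(1 + 1/COP_R) = 77.15 × (1 + 1/0.344) = 301.4 K.

T_H ≈ 301.4 K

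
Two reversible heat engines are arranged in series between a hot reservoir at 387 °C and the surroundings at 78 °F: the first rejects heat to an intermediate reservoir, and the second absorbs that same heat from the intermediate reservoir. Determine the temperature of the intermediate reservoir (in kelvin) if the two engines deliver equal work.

T_m ≈ 479 K

T_H = 387 °C → 387 + 273.15 = 660.15 K.
T_C = 78 °F → (78 − 32) × 5/9 = 25.56 °C = 298.71 K.
For reversible stages Q_m = Q_H·(T_m/T_H). Setting W₁ = Q_H(1 − T_m/T_H) equal to W₂ = Q_m(1 − T_C/T_m) = Q_H·(T_m − T_C)/T_H gives T_H − T_m = T_m − T_C, so T_m = (T_H + T_C)/2 = (660.15 + 298.71)/2 = 479 K.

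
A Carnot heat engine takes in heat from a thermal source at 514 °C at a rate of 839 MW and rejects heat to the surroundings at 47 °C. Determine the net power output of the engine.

T_H = 514 °C → 514 + 273.15 = 787.15 K.
T_C = 47 °C → 47 + 273.15 = 320.15 K.
For a reversible engine, η = 1 − T_C/T_H = 1 − 320.15/787.15 = 0.5933.
W = η·Q_H = 0.5933 × 839 = 497.8 MW.

Ẇ ≈ 497.8 MW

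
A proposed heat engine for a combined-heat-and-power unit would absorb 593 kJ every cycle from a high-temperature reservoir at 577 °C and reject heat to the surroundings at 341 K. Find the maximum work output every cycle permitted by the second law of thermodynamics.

W_max ≈ 355 kJ

T_H = 577 °C → 577 + 273.15 = 850.15 K.
By the Carnot theorem, η_max = 1 − T_C/T_H = 1 − 341.00/850.15 = 0.5989.
W_max = η_max · Q_H = 0.5989 × 593 = 355 kJ.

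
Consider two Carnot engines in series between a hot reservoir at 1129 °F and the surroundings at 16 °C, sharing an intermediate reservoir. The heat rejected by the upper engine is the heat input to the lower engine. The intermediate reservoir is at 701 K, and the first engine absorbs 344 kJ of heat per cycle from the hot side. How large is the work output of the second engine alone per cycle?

T_H = 1129 °F → (1129 − 32) × 5/9 = 609.44 °C = 882.59 K.
T_C = 16 °C → 16 + 273.15 = 289.15 K.
Heat entering the second stage: Q_m = Q_H·(T_m/T_H) = 344 × 701.00/882.59 = 273.2 kJ.
Second-stage efficiency η₂ = 1 − T_C/T_m = 1 − 289.15/701.00 = 0.5875, so W₂ = η₂·Q_m = 160.5 kJ.

W₂ ≈ 160.5 kJ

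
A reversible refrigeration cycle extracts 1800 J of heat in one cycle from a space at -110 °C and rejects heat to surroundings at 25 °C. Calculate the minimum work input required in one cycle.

T_H = 25 °C → 25 + 273.15 = 298.15 K.
T_C = -110 °C → -110 + 273.15 = 163.15 K.
Carnot COP: COP_R = T_C/(T_H − T_C) = 163.15/135.00 = 1.2085.
W = Q_C/COP_R = 1800/1.2085 = 1490 J.

W_in ≈ 1490 J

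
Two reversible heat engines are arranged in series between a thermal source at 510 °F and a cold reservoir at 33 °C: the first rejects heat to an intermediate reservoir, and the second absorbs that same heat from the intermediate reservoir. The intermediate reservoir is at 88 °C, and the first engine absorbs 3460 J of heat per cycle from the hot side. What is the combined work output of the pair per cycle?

T_H = 510 °F → (510 − 32) × 5/9 = 265.56 °C = 538.71 K.
T_C = 33 °C → 33 + 273.15 = 306.15 K.
Two reversible stages in series are equivalent to a single Carnot engine between T_H and T_C, so η_total = 1 − T_C/T_H = 1 − 306.15/538.71 = 0.4317.
W_total = η_total · Q_H = 0.4317 × 3460 = 1490 J.

W_total ≈ 1490 J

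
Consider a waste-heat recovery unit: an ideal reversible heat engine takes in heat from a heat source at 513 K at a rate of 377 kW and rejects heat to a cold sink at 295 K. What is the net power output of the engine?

Ẇ ≈ 160 kW

The Carnot efficiency is η = 1 − T_C/T_H = 1 − 295.00/513.00 = 0.4250.
W = η·Q_H = 0.4250 × 377 = 160 kW.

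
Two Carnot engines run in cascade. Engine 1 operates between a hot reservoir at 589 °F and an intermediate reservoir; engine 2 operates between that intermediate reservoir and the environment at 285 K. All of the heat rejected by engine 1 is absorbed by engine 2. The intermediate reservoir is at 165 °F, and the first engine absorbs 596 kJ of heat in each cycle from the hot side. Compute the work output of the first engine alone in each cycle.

T_H = 589 °F → (589 − 32) × 5/9 = 309.44 °C = 582.59 K.
T_m = 165 °F → (165 − 32) × 5/9 = 73.89 °C = 347.04 K.
First-stage efficiency η₁ = 1 − T_m/T_H = 1 − 347.04/582.59 = 0.4043.
W₁ = η₁·Q_H = 0.4043 × 596 = 241 kJ.

W₁ ≈ 241 kJ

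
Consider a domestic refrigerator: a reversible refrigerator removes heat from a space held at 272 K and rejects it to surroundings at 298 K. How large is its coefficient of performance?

COP_R ≈ 10.46

The reversible coefficient of performance is COP_R = T_C/(T_H − T_C) = 272.00/(298.00 − 272.00) = 10.46.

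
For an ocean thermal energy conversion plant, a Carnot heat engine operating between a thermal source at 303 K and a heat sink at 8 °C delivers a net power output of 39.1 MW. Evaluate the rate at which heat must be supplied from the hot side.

Q̇_H ≈ 542 MW

T_C = 8 °C → 8 + 273.15 = 281.15 K.
The Carnot efficiency is η = 1 − T_C/T_H = 1 − 281.15/303.00 = 0.0721.
Q_H = W/η = 39.1/0.0721 = 542 MW.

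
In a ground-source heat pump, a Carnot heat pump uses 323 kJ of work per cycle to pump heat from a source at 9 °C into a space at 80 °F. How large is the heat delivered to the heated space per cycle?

Q_H ≈ 5480 kJ

T_H = 80 °F → (80 − 32) × 5/9 = 26.67 °C = 299.82 K.
T_C = 9 °C → 9 + 273.15 = 282.15 K.
For a reversible heat pump, COP_HP = T_H/(T_H − T_C) = 299.82/17.67 = 16.9708.
Q_H = COP_HP · W = 16.9708 × 323 = 5480 kJ.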